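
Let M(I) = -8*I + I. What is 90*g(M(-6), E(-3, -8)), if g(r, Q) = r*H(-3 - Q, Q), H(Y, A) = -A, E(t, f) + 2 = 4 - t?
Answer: -18900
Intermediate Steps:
E(t, f) = 2 - t (E(t, f) = -2 + (4 - t) = 2 - t)
M(I) = -7*I
g(r, Q) = -Q*r (g(r, Q) = r*(-Q) = -Q*r)
90*g(M(-6), E(-3, -8)) = 90*(-(2 - 1*(-3))*(-7*(-6))) = 90*(-1*(2 + 3)*42) = 90*(-1*5*42) = 90*(-210) = -18900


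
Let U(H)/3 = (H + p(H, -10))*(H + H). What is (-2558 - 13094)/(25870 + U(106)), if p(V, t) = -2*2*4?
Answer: -7826/41555 ≈ -0.18833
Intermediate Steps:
p(V, t) = -16 (p(V, t) = -4*4 = -16)
U(H) = 6*H*(-16 + H) (U(H) = 3*((H - 16)*(H + H)) = 3*((-16 + H)*(2*H)) = 3*(2*H*(-16 + H)) = 6*H*(-16 + H))
(-2558 - 13094)/(25870 + U(106)) = (-2558 - 13094)/(25870 + 6*106*(-16 + 106)) = -15652/(25870 + 6*106*90) = -15652/(25870 + 57240) = -15652/83110 = -15652*1/83110 = -7826/41555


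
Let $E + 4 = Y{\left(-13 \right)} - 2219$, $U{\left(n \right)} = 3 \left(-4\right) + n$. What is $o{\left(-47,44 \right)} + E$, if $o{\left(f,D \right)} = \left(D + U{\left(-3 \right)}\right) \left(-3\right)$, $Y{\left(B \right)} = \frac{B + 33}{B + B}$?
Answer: $- \frac{30040}{13} \approx -2310.8$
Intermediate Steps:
$Y{\left(B \right)} = \frac{33 + B}{2 B}$
$U{\left(n \right)} = -12 + n$
$E = - \frac{28909}{13}$ ($E = -4 - \left(2219 - \frac{33 - 13}{2 \left(-13\right)}\right) = -4 - \left(2219 + \frac{1}{26} \cdot 20\right) = -4 - \frac{28857}{13} = - \frac{28909}{13} \approx -2223.8$)
$o{\left(f,D \right)} = 45 - 3 D$ ($o{\left(f,D \right)} = \left(D - 15\right) \left(-3\right) = \left(-15 + D\right) \left(-3\right) = 45 - 3 D$)
$o{\left(-47,44 \right)} + E = \left(45 - 132\right) - \frac{28909}{13} = -87 - \frac{28909}{13} = - \frac{30040}{13}$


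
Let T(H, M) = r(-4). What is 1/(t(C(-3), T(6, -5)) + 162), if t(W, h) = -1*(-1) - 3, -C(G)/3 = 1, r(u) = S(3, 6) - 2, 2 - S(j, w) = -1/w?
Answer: 1/160 ≈ 0.0062500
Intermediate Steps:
S(j, w) = 2 + 1/w (S(j, w) = 2 - (-1)/w = 2 + 1/w)
r(u) = ⅙ (r(u) = (2 + 1/6) - 2 = (2 + ⅙) - 2 = 13/6 - 2 = ⅙)
C(G) = -3 (C(G) = -3*1 = -3)
T(H, M) = ⅙
t(W, h) = -2 (t(W, h) = 1 - 3 = -2)
1/(t(C(-3), T(6, -5)) + 162) = 1/(-2 + 162) = 1/160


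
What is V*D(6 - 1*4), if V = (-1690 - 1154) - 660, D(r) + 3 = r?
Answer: 3504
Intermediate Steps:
D(r) = -3 + r
V = -3504 (V = -2844 - 660 = -3504)
V*D(6 - 1*4) = -3504*(-3 + (6 - 1*4)) = -3504*(-3 + (6 - 4)) = -3504*(-3 + 2) = -3504*(-1) = 3504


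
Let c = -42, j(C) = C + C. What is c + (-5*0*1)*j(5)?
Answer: -42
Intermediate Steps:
j(C) = 2*C
c + (-5*0*1)*j(5) = -42 + (-5*0*1)*(2*5) = -42 + (0*1)*10 = -42 + 0*10 = -42 + 0 = -42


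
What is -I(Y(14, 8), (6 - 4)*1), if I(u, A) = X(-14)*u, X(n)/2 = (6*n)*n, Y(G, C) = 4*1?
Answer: -9408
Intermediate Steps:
Y(G, C) = 4
X(n) = 12*n² (X(n) = 2*((6*n)*n) = 2*(6*n²) = 12*n²)
I(u, A) = 2352*u (I(u, A) = (12*(-14)²)*u = (12*196)*u = 2352*u)
-I(Y(14, 8), (6 - 4)*1) = -2352*4 = -1*9408 = -9408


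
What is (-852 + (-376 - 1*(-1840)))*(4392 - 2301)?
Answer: 1279692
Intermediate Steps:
(-852 + (-376 - 1*(-1840)))*(4392 - 2301) = (-852 + (-376 + 1840))*2091 = (-852 + 1464)*2091 = 612*2091 = 1279692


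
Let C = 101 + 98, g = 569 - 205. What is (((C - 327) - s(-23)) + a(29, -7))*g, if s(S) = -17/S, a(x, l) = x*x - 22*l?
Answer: 7252336/23 ≈ 3.1532e+5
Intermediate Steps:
a(x, l) = x² - 22*l
g = 364
C = 199
(((C - 327) - s(-23)) + a(29, -7))*g = (((199 - 327) - (-17)/(-23)) + (29² - 22*(-7)))*364 = ((-128 - (-17)*(-1)/23) + (841 + 154))*364 = ((-128 - 1*17/23) + 995)*364 = ((-128 - 17/23) + 995)*364 = (-2961/23 + 995)*364 = (19924/23)*364 = 7252336/23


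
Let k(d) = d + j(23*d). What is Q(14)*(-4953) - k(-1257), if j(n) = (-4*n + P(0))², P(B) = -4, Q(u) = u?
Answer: -13372677685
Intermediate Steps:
j(n) = (-4 - 4*n)² (j(n) = (-4*n - 4)² = (-4 - 4*n)²)
k(d) = d + 16*(1 + 23*d)²
Q(14)*(-4953) - k(-1257) = 14*(-4953) - (-1257 + 16*(1 + 23*(-1257))²) = -69342 - (-1257 + 16*(1 - 28911)²) = -69342 - (-1257 + 16*(-28910)²) = -69342 - (-1257 + 16*835788100) = -69342 - (-1257 + 13372609600) = -69342 - 1*13372608343 = -69342 - 13372608343 = -13372677685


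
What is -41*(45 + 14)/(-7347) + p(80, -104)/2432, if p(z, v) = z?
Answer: 404423/1116744 ≈ 0.36214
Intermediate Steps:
-41*(45 + 14)/(-7347) + p(80, -104)/2432 = -41*(45 + 14)/(-7347) + 80/2432 = -41*59*(-1/7347) + 80*(1/2432) = -2419*(-1/7347) + 5/152 = 2419/7347 + 5/152 = 404423/1116744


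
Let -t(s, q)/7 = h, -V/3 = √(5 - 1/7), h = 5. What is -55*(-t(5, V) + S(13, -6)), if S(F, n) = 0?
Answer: -1925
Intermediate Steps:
V = -3*√238/7 (V = -3*√(5 - 1/7) = -3*√(5 - 1*⅐) = -3*√(5 - ⅐) = -3*√238/7 ≈ -6.6117)
t(s, q) = -35 (t(s, q) = -7*5 = -35)
-55*(-t(5, V) + S(13, -6)) = -55*(-1*(-35) + 0) = -55*(35 + 0) = -55*35 = -1925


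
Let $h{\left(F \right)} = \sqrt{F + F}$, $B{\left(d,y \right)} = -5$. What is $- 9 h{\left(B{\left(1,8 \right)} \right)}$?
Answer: $- 9 i \sqrt{10} \approx - 28.461 i$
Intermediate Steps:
$h{\left(F \right)} = \sqrt{2} \sqrt{F}$ ($h{\left(F \right)} = \sqrt{2 F} = \sqrt{2} \sqrt{F}$)
$- 9 h{\left(B{\left(1,8 \right)} \right)} = - 9 \sqrt{2} \sqrt{-5} = - 9 \sqrt{2} i \sqrt{5} = - 9 i \sqrt{10}$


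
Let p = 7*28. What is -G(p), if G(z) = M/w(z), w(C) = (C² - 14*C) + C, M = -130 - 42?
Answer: 43/8967 ≈ 0.0047954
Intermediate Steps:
M = -172
w(C) = C² - 13*C
p = 196
G(z) = -172/(z*(-13 + z)) (G(z) = -172*1/(z*(-13 + z)) = -172/(z*(-13 + z)))
-G(p) = -(-172)/(196*(-13 + 196)) = -(-172)/(196*183) = -1*(-43/8967) = 43/8967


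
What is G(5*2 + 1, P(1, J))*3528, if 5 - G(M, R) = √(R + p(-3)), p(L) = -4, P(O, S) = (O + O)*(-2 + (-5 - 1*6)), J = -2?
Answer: 17640 - 3528*I*√30 ≈ 17640.0 - 19324.0*I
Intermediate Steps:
P(O, S) = -26*O (P(O, S) = (2*O)*(-2 + (-5 - 6)) = (2*O)*(-2 - 11) = (2*O)*(-13) = -26*O)
G(M, R) = 5 - √(-4 + R) (G(M, R) = 5 - √(R - 4) = 5 - √(-4 + R))
G(5*2 + 1, P(1, J))*3528 = (5 - √(-4 - 26*1))*3528 = (5 - √(-4 - 26))*3528 = (5 - √(-30))*3528 = (5 - I*√30)*3528 = 17640 - 3528*I*√30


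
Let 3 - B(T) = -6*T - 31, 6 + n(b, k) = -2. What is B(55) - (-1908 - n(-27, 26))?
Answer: 2264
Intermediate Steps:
n(b, k) = -8 (n(b, k) = -6 - 2 = -8)
B(T) = 34 + 6*T (B(T) = 3 - (-6*T - 31) = 3 - (-31 - 6*T) = 3 + (31 + 6*T) = 34 + 6*T)
B(55) - (-1908 - n(-27, 26)) = (34 + 6*55) - (-1908 - 1*(-8)) = (34 + 330) - (-1908 + 8) = 364 - 1*(-1900) = 364 + 1900 = 2264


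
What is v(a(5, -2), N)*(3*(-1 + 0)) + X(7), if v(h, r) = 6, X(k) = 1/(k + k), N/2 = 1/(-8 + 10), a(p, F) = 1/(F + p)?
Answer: -251/14 ≈ -17.929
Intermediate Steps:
N = 1 (N = 2/(-8 + 10) = 2/2 = 2*(½) = 1)
X(k) = 1/(2*k)
v(a(5, -2), N)*(3*(-1 + 0)) + X(7) = 6*(3*(-1 + 0)) + (½)/7 = 6*(3*(-1)) + (½)*(⅐) = 6*(-3) + 1/14 = -18 + 1/14 = -251/14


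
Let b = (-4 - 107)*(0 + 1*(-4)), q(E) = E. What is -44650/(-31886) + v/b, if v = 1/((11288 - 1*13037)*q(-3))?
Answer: 52009854043/37141896924 ≈ 1.4003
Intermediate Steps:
v = 1/5247 (v = 1/((11288 - 1*13037)*(-3)) = -⅓/(11288 - 13037) = -⅓/(-1749) = -1/1749*(-⅓) = 1/5247 ≈ 0.00019059)
b = 444 (b = -111*(0 - 4) = -111*(-4) = 444)
-44650/(-31886) + v/b = -44650/(-31886) + (1/5247)/444 = -44650*(-1/31886) + (1/5247)*(1/444) = 22325/15943 + 1/2329668 = 52009854043/37141896924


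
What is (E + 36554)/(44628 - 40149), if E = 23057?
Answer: 59611/4479 ≈ 13.309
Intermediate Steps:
(E + 36554)/(44628 - 40149) = (23057 + 36554)/(44628 - 40149) = 59611/4479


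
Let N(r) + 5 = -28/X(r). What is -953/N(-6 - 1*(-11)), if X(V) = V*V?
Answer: 23825/153 ≈ 155.72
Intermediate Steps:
X(V) = V²
N(r) = -5 - 28/r²
-953/N(-6 - 1*(-11)) = -953/(-5 - 28/(-6 - 1*(-11))²) = -953/(-5 - 28/(-6 + 11)²) = -953/(-5 - 28/5²) = -953/(-5 - 28*1/25) = -953/(-5 - 28/25) = -953/(-153/25) = -953*(-25/153) = 23825/153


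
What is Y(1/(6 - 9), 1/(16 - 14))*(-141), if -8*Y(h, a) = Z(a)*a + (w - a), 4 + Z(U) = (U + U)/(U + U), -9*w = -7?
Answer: -517/24 ≈ -21.542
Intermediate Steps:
w = 7/9 (w = -1/9*(-7) = 7/9 ≈ 0.77778)
Z(U) = -3 (Z(U) = -4 + (U + U)/(U + U) = -4 + (2*U)/((2*U)) = -4 + (2*U)*(1/(2*U)) = -4 + 1 = -3)
Y(h, a) = -7/72 + a/2 (Y(h, a) = -(-3*a + (7/9 - a))/8 = -(7/9 - 4*a)/8 = -7/72 + a/2)
Y(1/(6 - 9), 1/(16 - 14))*(-141) = (-7/72 + 1/(2*(16 - 14)))*(-141) = (-7/72 + (1/2)/2)*(-141) = (-7/72 + (1/2)*(1/2))*(-141) = (-7/72 + 1/4)*(-141) = (11/72)*(-141) = -517/24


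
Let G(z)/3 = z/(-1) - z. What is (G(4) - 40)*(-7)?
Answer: 448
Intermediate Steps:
G(z) = -6*z (G(z) = 3*(z/(-1) - z) = 3*(z*(-1) - z) = 3*(-z - z) = 3*(-2*z) = -6*z)
(G(4) - 40)*(-7) = (-6*4 - 40)*(-7) = (-24 - 40)*(-7) = -64*(-7) = 448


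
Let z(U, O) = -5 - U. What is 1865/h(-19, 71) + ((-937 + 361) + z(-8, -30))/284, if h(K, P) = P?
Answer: 97/4 ≈ 24.250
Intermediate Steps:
1865/h(-19, 71) + ((-937 + 361) + z(-8, -30))/284 = 1865/71 + ((-937 + 361) + (-5 - 1*(-8)))/284 = 1865*(1/71) + (-576 + (-5 + 8))*(1/284) = 1865/71 + (-576 + 3)*(1/284) = 1865/71 - 573*1/284 = 1865/71 - 573/284 = 97/4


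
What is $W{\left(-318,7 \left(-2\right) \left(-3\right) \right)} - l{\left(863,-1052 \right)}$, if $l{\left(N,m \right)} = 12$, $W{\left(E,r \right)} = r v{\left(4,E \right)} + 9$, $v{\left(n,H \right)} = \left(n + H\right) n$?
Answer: $-52755$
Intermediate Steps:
$v{\left(n,H \right)} = n \left(H + n\right)$ ($v{\left(n,H \right)} = \left(H + n\right) n = n \left(H + n\right)$)
$W{\left(E,r \right)} = 9 + r \left(16 + 4 E\right)$ ($W{\left(E,r \right)} = r 4 \left(E + 4\right) + 9 = r 4 \left(4 + E\right) + 9 = r \left(16 + 4 E\right) + 9 = 9 + r \left(16 + 4 E\right)$)
$W{\left(-318,7 \left(-2\right) \left(-3\right) \right)} - l{\left(863,-1052 \right)} = \left(9 + 4 \cdot 7 \left(-2\right) \left(-3\right) \left(4 - 318\right)\right) - 12 = \left(9 + 4 \left(\left(-14\right) \left(-3\right)\right) \left(-314\right)\right) - 12 = \left(9 + 4 \cdot 42 \left(-314\right)\right) - 12 = \left(9 - 52752\right) - 12 = -52743 - 12 = -52755$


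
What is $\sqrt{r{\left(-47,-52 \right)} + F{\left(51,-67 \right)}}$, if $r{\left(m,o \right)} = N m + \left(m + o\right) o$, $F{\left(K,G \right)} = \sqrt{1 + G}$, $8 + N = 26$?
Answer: $\sqrt{4302 + i \sqrt{66}} \approx 65.59 + 0.0619 i$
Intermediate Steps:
$N = 18$ ($N = -8 + 26 = 18$)
$r{\left(m,o \right)} = 18 m + o \left(m + o\right)$ ($r{\left(m,o \right)} = 18 m + \left(m + o\right) o = 18 m + o \left(m + o\right)$)
$\sqrt{r{\left(-47,-52 \right)} + F{\left(51,-67 \right)}} = \sqrt{\left(\left(-52\right)^{2} + 18 \left(-47\right) - -2444\right) + \sqrt{1 - 67}} = \sqrt{\left(2704 - 846 + 2444\right) + \sqrt{-66}} = \sqrt{4302 + i \sqrt{66}}$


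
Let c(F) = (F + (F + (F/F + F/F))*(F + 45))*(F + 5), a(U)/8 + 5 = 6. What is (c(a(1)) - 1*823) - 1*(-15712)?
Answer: 21883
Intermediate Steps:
a(U) = 8 (a(U) = -40 + 8*6 = -40 + 48 = 8)
c(F) = (5 + F)*(F + (2 + F)*(45 + F)) (c(F) = (F + (F + (1 + 1))*(45 + F))*(5 + F) = (F + (F + 2)*(45 + F))*(5 + F) = (F + (2 + F)*(45 + F))*(5 + F) = (5 + F)*(F + (2 + F)*(45 + F)))
(c(a(1)) - 1*823) - 1*(-15712) = ((450 + 8³ + 53*8² + 330*8) - 1*823) - 1*(-15712) = ((450 + 512 + 53*64 + 2640) - 823) + 15712 = ((450 + 512 + 3392 + 2640) - 823) + 15712 = (6994 - 823) + 15712 = 6171 + 15712 = 21883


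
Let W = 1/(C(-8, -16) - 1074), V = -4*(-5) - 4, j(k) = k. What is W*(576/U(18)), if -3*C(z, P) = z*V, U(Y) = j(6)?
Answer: -144/1547 ≈ -0.093083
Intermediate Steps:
V = 16 (V = 20 - 4 = 16)
U(Y) = 6
C(z, P) = -16*z/3 (C(z, P) = -z*16/3 = -16*z/3)
W = -3/3094 (W = 1/(-16/3*(-8) - 1074) = 1/(128/3 - 1074) = 1/(-3094/3) = -3/3094 ≈ -0.00096962)
W*(576/U(18)) = -864/(1547*6) = -3/3094*96 = -144/1547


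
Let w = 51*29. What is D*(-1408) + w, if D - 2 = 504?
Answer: -710969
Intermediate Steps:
D = 506 (D = 2 + 504 = 506)
w = 1479
D*(-1408) + w = 506*(-1408) + 1479 = -712448 + 1479 = -710969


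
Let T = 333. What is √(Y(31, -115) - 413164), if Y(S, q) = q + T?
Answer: I*√412946 ≈ 642.61*I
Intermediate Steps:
Y(S, q) = 333 + q (Y(S, q) = q + 333 = 333 + q)
√(Y(31, -115) - 413164) = √((333 - 115) - 413164) = √(218 - 413164) = √(-412946) = I*√412946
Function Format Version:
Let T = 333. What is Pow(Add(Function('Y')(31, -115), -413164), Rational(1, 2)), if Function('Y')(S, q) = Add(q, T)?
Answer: Mul(I, Pow(412946, Rational(1, 2))) ≈ Mul(642.61, I)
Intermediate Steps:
Function('Y')(S, q) = Add(333, q) (Function('Y')(S, q) = Add(q, 333) = Add(333, q))
Pow(Add(Function('Y')(31, -115), -413164), Rational(1, 2)) = Pow(Add(Add(333, -115), -413164), Rational(1, 2)) = Pow(Add(218, -413164), Rational(1, 2)) = Pow(-412946, Rational(1, 2)) = Mul(I, Pow(412946, Rational(1, 2)))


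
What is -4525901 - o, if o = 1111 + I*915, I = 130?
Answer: -4645962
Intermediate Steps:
o = 120061 (o = 1111 + 130*915 = 1111 + 118950 = 120061)
-4525901 - o = -4525901 - 1*120061 = -4525901 - 120061 = -4645962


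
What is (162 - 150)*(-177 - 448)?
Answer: -7500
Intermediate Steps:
(162 - 150)*(-177 - 448) = 12*(-625) = -7500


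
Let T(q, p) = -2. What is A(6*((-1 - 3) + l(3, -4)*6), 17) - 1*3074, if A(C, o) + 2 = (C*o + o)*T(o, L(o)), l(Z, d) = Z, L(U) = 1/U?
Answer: -5966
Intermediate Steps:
A(C, o) = -2 - 2*o - 2*C*o (A(C, o) = -2 + (C*o + o)*(-2) = -2 + (o + C*o)*(-2) = -2 + (-2*o - 2*C*o) = -2 - 2*o - 2*C*o)
A(6*((-1 - 3) + l(3, -4)*6), 17) - 1*3074 = (-2 - 2*17 - 2*6*((-1 - 3) + 3*6)*17) - 1*3074 = (-2 - 34 - 2*6*(-4 + 18)*17) - 3074 = (-2 - 34 - 2*6*14*17) - 3074 = (-2 - 34 - 2*84*17) - 3074 = (-2 - 34 - 2856) - 3074 = -2892 - 3074 = -5966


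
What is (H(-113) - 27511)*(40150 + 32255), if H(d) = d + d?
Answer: -2008297485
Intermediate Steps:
H(d) = 2*d
(H(-113) - 27511)*(40150 + 32255) = (2*(-113) - 27511)*(40150 + 32255) = (-226 - 27511)*72405 = -27737*72405 = -2008297485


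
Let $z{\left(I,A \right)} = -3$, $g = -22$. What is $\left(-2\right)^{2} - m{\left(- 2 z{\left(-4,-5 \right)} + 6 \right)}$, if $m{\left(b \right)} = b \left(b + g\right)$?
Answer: $124$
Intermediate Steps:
$m{\left(b \right)} = b \left(-22 + b\right)$ ($m{\left(b \right)} = b \left(b - 22\right) = b \left(-22 + b\right)$)
$\left(-2\right)^{2} - m{\left(- 2 z{\left(-4,-5 \right)} + 6 \right)} = \left(-2\right)^{2} - \left(\left(-2\right) \left(-3\right) + 6\right) \left(-22 + \left(\left(-2\right) \left(-3\right) + 6\right)\right) = 4 - \left(6 + 6\right) \left(-22 + \left(6 + 6\right)\right) = 4 - 12 \left(-22 + 12\right) = 4 - 12 \left(-10\right) = 4 - -120 = 4 + 120 = 124$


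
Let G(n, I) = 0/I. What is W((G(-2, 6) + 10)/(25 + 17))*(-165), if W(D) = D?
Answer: -275/7 ≈ -39.286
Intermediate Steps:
G(n, I) = 0
W((G(-2, 6) + 10)/(25 + 17))*(-165) = ((0 + 10)/(25 + 17))*(-165) = (10/42)*(-165) = (10*(1/42))*(-165) = (5/21)*(-165) = -275/7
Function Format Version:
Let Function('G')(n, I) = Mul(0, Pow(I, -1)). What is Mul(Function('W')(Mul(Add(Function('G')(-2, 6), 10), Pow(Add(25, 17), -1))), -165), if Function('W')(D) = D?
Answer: Rational(-275, 7) ≈ -39.286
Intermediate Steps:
Function('G')(n, I) = 0
Mul(Function('W')(Mul(Add(Function('G')(-2, 6), 10), Pow(Add(25, 17), -1))), -165) = Mul(Mul(Add(0, 10), Pow(Add(25, 17), -1)), -165) = Mul(Mul(10, Pow(42, -1)), -165) = Mul(Mul(10, Rational(1, 42)), -165) = Mul(Rational(5, 21), -165) = Rational(-275, 7)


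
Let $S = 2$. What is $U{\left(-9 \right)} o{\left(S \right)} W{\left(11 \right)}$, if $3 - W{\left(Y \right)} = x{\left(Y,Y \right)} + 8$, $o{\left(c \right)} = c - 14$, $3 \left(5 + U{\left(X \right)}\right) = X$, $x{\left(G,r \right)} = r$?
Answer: $-1536$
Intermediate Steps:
$U{\left(X \right)} = -5 + \frac{X}{3}$
$o{\left(c \right)} = -14 + c$
$W{\left(Y \right)} = -5 - Y$ ($W{\left(Y \right)} = 3 - \left(Y + 8\right) = 3 - \left(8 + Y\right) = -5 - Y$)
$U{\left(-9 \right)} o{\left(S \right)} W{\left(11 \right)} = \left(-5 + \frac{1}{3} \left(-9\right)\right) \left(-14 + 2\right) \left(-5 - 11\right) = \left(-5 - 3\right) \left(-12\right) \left(-5 - 11\right) = \left(-8\right) \left(-12\right) \left(-16\right) = 96 \left(-16\right) = -1536$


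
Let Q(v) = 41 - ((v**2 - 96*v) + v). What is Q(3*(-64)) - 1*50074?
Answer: -105137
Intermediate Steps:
Q(v) = 41 - v**2 + 95*v (Q(v) = 41 - (v**2 - 95*v) = 41 + (-v**2 + 95*v) = 41 - v**2 + 95*v)
Q(3*(-64)) - 1*50074 = (41 - (3*(-64))**2 + 95*(3*(-64))) - 1*50074 = (41 - 1*(-192)**2 + 95*(-192)) - 50074 = (41 - 1*36864 - 18240) - 50074 = (41 - 36864 - 18240) - 50074 = -55063 - 50074 = -105137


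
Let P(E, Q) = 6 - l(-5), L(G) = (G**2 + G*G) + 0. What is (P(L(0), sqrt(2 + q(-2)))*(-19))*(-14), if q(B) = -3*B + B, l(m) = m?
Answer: 2926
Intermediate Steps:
q(B) = -2*B
L(G) = 2*G**2 (L(G) = (G**2 + G**2) + 0 = 2*G**2 + 0 = 2*G**2)
P(E, Q) = 11 (P(E, Q) = 6 - 1*(-5) = 6 + 5 = 11)
(P(L(0), sqrt(2 + q(-2)))*(-19))*(-14) = (11*(-19))*(-14) = -209*(-14) = 2926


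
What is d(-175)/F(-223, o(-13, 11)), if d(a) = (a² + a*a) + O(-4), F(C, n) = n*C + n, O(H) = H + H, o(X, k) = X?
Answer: 10207/481 ≈ 21.220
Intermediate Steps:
O(H) = 2*H
F(C, n) = n + C*n (F(C, n) = C*n + n = n + C*n)
d(a) = -8 + 2*a² (d(a) = (a² + a*a) + 2*(-4) = (a² + a²) - 8 = 2*a² - 8 = -8 + 2*a²)
d(-175)/F(-223, o(-13, 11)) = (-8 + 2*(-175)²)/((-13*(1 - 223))) = (-8 + 2*30625)/((-13*(-222))) = (-8 + 61250)/2886 = 61242*(1/2886) = 10207/481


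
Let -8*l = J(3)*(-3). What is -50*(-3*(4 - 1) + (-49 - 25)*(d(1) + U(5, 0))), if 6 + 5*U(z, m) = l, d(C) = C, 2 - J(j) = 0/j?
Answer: 265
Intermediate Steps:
J(j) = 2 (J(j) = 2 - 0/j = 2 - 1*0 = 2 + 0 = 2)
l = ¾ (l = -(-3)/4 = -⅛*(-6) = ¾ ≈ 0.75000)
U(z, m) = -21/20 (U(z, m) = -6/5 + (⅕)*(¾) = -6/5 + 3/20 = -21/20)
-50*(-3*(4 - 1) + (-49 - 25)*(d(1) + U(5, 0))) = -50*(-3*(4 - 1) + (-49 - 25)*(1 - 21/20)) = -50*(-3*3 - 74*(-1/20)) = -50*(-9 + 37/10) = -50*(-53/10) = 265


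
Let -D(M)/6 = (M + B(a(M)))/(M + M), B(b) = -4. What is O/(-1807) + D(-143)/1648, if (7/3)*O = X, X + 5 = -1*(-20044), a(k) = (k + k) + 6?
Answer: -1090230069/229301072 ≈ -4.7546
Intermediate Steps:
a(k) = 6 + 2*k (a(k) = 2*k + 6 = 6 + 2*k)
X = 20039 (X = -5 - 1*(-20044) = -5 + 20044 = 20039)
O = 60117/7 (O = (3/7)*20039 = 60117/7 ≈ 8588.1)
D(M) = -3*(-4 + M)/M (D(M) = -6*(M - 4)/(M + M) = -6*(-4 + M)/(2*M) = -6*(-4 + M)*1/(2*M) = -3*(-4 + M)/M)
O/(-1807) + D(-143)/1648 = (60117/7)/(-1807) + (-3 + 12/(-143))/1648 = (60117/7)*(-1/1807) + (-3 + 12*(-1/143))*(1/1648) = -60117/12649 + (-3 - 12/143)*(1/1648) = -60117/12649 - 441/143*1/1648 = -60117/12649 - 441/235664 = -1090230069/229301072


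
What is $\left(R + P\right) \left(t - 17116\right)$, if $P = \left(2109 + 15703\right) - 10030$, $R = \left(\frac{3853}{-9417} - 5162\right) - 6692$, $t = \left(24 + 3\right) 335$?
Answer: $\frac{309521857267}{9417} \approx 3.2868 \cdot 10^{7}$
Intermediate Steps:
$t = 9045$ ($t = 27 \cdot 335 = 9045$)
$R = - \frac{111632971}{9417}$ ($R = \left(3853 \left(- \frac{1}{9417}\right) - 5162\right) - 6692 = \left(- \frac{3853}{9417} - 5162\right) - 6692 = - \frac{48614407}{9417} - 6692 = - \frac{111632971}{9417} \approx -11854.0$)
$P = 7782$ ($P = 17812 - 10030 = 7782$)
$\left(R + P\right) \left(t - 17116\right) = \left(- \frac{111632971}{9417} + 7782\right) \left(9045 - 17116\right) = \left(- \frac{38349877}{9417}\right) \left(-8071\right) = \frac{309521857267}{9417}$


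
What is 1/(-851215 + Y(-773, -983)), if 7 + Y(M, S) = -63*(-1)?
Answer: -1/851159 ≈ -1.1749e-6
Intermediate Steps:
Y(M, S) = 56 (Y(M, S) = -7 - 63*(-1) = -7 + 63 = 56)
1/(-851215 + Y(-773, -983)) = 1/(-851215 + 56) = 1/(-851159) = -1/851159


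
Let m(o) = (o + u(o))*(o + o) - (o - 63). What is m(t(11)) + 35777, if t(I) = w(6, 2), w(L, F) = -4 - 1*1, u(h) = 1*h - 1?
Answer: 35955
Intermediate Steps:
u(h) = -1 + h (u(h) = h - 1 = -1 + h)
w(L, F) = -5 (w(L, F) = -4 - 1 = -5)
t(I) = -5
m(o) = 63 - o + 2*o*(-1 + 2*o) (m(o) = (o + (-1 + o))*(o + o) - (o - 63) = (-1 + 2*o)*(2*o) - (-63 + o) = 2*o*(-1 + 2*o) + (63 - o) = 63 - o + 2*o*(-1 + 2*o))
m(t(11)) + 35777 = (63 - 3*(-5) + 4*(-5)**2) + 35777 = (63 + 15 + 4*25) + 35777 = (63 + 15 + 100) + 35777 = 178 + 35777 = 35955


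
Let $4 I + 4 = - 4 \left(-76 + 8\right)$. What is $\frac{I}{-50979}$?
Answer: $- \frac{67}{50979} \approx -0.0013143$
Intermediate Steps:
$I = 67$ ($I = -1 + \frac{\left(-4\right) \left(-76 + 8\right)}{4} = -1 + \frac{\left(-4\right) \left(-68\right)}{4} = -1 + \frac{1}{4} \cdot 272 = -1 + 68 = 67$)
$\frac{I}{-50979} = \frac{67}{-50979} = 67 \left(- \frac{1}{50979}\right) = - \frac{67}{50979}$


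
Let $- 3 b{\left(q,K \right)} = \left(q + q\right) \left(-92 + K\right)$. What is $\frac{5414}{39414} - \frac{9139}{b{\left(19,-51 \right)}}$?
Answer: $- \frac{2127923}{433554} \approx -4.9081$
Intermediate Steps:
$b{\left(q,K \right)} = - \frac{2 q \left(-92 + K\right)}{3}$ ($b{\left(q,K \right)} = - \frac{\left(q + q\right) \left(-92 + K\right)}{3} = - \frac{2 q \left(-92 + K\right)}{3}$)
$\frac{5414}{39414} - \frac{9139}{b{\left(19,-51 \right)}} = \frac{5414}{39414} - \frac{9139}{\frac{2}{3} \cdot 19 \left(92 - -51\right)} = 5414 \cdot \frac{1}{39414} - \frac{9139}{\frac{2}{3} \cdot 19 \left(92 + 51\right)} = \frac{2707}{19707} - \frac{9139}{\frac{2}{3} \cdot 19 \cdot 143} = \frac{2707}{19707} - \frac{9139}{\frac{5434}{3}} = \frac{2707}{19707} - \frac{111}{22} = - \frac{2127923}{433554}$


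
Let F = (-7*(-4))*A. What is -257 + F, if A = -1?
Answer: -285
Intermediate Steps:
F = -28 (F = -7*(-4)*(-1) = 28*(-1) = -28)
-257 + F = -257 - 28 = -285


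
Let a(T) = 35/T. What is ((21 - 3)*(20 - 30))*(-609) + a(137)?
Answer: 15017975/137 ≈ 1.0962e+5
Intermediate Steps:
((21 - 3)*(20 - 30))*(-609) + a(137) = ((21 - 3)*(20 - 30))*(-609) + 35/137 = (18*(-10))*(-609) + 35*(1/137) = -180*(-609) + 35/137 = 109620 + 35/137 = 15017975/137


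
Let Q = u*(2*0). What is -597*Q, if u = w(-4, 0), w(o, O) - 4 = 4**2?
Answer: 0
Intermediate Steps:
w(o, O) = 20 (w(o, O) = 4 + 4**2 = 4 + 16 = 20)
u = 20
Q = 0 (Q = 20*(2*0) = 20*0 = 0)
-597*Q = -597*0 = 0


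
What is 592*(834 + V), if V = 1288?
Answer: 1256224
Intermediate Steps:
592*(834 + V) = 592*(834 + 1288) = 592*2122 = 1256224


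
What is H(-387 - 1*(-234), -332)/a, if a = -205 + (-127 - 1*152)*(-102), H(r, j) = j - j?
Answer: 0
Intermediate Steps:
H(r, j) = 0
a = 28253 (a = -205 + (-127 - 152)*(-102) = -205 - 279*(-102) = -205 + 28458 = 28253)
H(-387 - 1*(-234), -332)/a = 0/28253 = 0*(1/28253) = 0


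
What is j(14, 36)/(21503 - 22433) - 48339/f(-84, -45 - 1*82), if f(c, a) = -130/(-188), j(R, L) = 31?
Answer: -27263209/390 ≈ -69906.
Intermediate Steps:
f(c, a) = 65/94 (f(c, a) = -130*(-1/188) = 65/94)
j(14, 36)/(21503 - 22433) - 48339/f(-84, -45 - 1*82) = 31/(21503 - 22433) - 48339/65/94 = 31/(-930) - 48339*94/65 = 31*(-1/930) - 4543866/65 = -1/30 - 4543866/65 = -27263209/390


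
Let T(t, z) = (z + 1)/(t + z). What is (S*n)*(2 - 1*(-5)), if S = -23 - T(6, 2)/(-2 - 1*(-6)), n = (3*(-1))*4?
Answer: 15519/8 ≈ 1939.9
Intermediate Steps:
n = -12 (n = -3*4 = -12)
T(t, z) = (1 + z)/(t + z)
S = -739/32 (S = -23 - (1 + 2)/(6 + 2)/(-2 - 1*(-6)) = -23 - 3/8/(-2 + 6) = -23 - (⅛)*3/4 = -23 - 3/(8*4) = -23 - 1*3/32 = -23 - 3/32 = -739/32 ≈ -23.094)
(S*n)*(2 - 1*(-5)) = (-739/32*(-12))*(2 - 1*(-5)) = 2217*(2 + 5)/8 = (2217/8)*7 = 15519/8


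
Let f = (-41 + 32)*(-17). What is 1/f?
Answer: 1/153 ≈ 0.0065359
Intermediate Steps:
f = 153 (f = -9*(-17) = 153)
1/f = 1/153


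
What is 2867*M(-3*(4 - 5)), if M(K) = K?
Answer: 8601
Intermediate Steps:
2867*M(-3*(4 - 5)) = 2867*(-3*(4 - 5)) = 2867*(-3*(-1)) = 2867*3 = 8601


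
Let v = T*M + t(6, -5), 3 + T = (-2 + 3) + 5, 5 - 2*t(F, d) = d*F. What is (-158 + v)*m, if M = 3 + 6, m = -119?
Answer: 27013/2 ≈ 13507.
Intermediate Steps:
t(F, d) = 5/2 - F*d/2 (t(F, d) = 5/2 - d*F/2 = 5/2 - F*d/2)
M = 9
T = 3 (T = -3 + ((-2 + 3) + 5) = -3 + (1 + 5) = -3 + 6 = 3)
v = 89/2 (v = 3*9 + (5/2 - 1/2*6*(-5)) = 27 + (5/2 + 15) = 27 + 35/2 = 89/2 ≈ 44.500)
(-158 + v)*m = (-158 + 89/2)*(-119) = -227/2*(-119) = 27013/2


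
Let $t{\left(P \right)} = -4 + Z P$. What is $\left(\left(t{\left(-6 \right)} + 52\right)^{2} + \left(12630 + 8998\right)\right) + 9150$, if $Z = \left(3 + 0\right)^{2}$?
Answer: $30814$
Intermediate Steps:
$Z = 9$ ($Z = 3^{2} = 9$)
$t{\left(P \right)} = -4 + 9 P$
$\left(\left(t{\left(-6 \right)} + 52\right)^{2} + \left(12630 + 8998\right)\right) + 9150 = \left(\left(\left(-4 + 9 \left(-6\right)\right) + 52\right)^{2} + \left(12630 + 8998\right)\right) + 9150 = \left(\left(\left(-4 - 54\right) + 52\right)^{2} + 21628\right) + 9150 = \left(\left(-58 + 52\right)^{2} + 21628\right) + 9150 = \left(\left(-6\right)^{2} + 21628\right) + 9150 = \left(36 + 21628\right) + 9150 = 21664 + 9150 = 30814$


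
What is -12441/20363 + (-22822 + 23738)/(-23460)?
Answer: -77629592/119428995 ≈ -0.65001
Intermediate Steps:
-12441/20363 + (-22822 + 23738)/(-23460) = -12441*1/20363 + 916*(-1/23460) = -12441/20363 - 229/5865 = -77629592/119428995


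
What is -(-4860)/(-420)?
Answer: -81/7 ≈ -11.571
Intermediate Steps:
-(-4860)/(-420) = -(-4860)*(-1)/420 = -27*3/7 = -81/7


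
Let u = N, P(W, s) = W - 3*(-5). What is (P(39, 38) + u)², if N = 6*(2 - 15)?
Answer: 576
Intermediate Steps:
P(W, s) = 15 + W (P(W, s) = W + 15 = 15 + W)
N = -78 (N = 6*(-13) = -78)
u = -78
(P(39, 38) + u)² = ((15 + 39) - 78)² = (54 - 78)² = (-24)² = 576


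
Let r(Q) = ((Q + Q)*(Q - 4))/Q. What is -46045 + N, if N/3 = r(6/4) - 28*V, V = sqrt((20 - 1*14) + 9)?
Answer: -46060 - 84*sqrt(15) ≈ -46385.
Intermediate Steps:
r(Q) = -8 + 2*Q (r(Q) = ((2*Q)*(-4 + Q))/Q = (2*Q*(-4 + Q))/Q = -8 + 2*Q)
V = sqrt(15) (V = sqrt((20 - 14) + 9) = sqrt(6 + 9) = sqrt(15) ≈ 3.8730)
N = -15 - 84*sqrt(15) (N = 3*((-8 + 2*(6/4)) - 28*sqrt(15)) = 3*((-8 + 2*(6*(1/4))) - 28*sqrt(15)) = 3*((-8 + 2*(3/2)) - 28*sqrt(15)) = 3*((-8 + 3) - 28*sqrt(15)) = 3*(-5 - 28*sqrt(15)) = -15 - 84*sqrt(15) ≈ -340.33)
-46045 + N = -46045 + (-15 - 84*sqrt(15)) = -46060 - 84*sqrt(15)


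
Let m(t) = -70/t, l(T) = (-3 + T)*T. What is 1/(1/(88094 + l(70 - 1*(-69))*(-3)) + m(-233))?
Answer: 7312006/2196973 ≈ 3.3282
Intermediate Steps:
l(T) = T*(-3 + T)
1/(1/(88094 + l(70 - 1*(-69))*(-3)) + m(-233)) = 1/(1/(88094 + ((70 - 1*(-69))*(-3 + (70 - 1*(-69))))*(-3)) - 70/(-233)) = 1/(1/(88094 + ((70 + 69)*(-3 + (70 + 69)))*(-3)) - 70*(-1/233)) = 1/(1/(88094 + (139*(-3 + 139))*(-3)) + 70/233) = 1/(1/(88094 + (139*136)*(-3)) + 70/233) = 1/(1/(88094 + 18904*(-3)) + 70/233) = 1/(1/(88094 - 56712) + 70/233) = 1/(1/31382 + 70/233) = 1/(2196973/7312006) = 7312006/2196973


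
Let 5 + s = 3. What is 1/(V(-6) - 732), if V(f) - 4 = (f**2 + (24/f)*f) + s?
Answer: -1/670 ≈ -0.0014925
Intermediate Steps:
s = -2 (s = -5 + 3 = -2)
V(f) = 26 + f**2 (V(f) = 4 + ((f**2 + (24/f)*f) - 2) = 4 + ((f**2 + 24) - 2) = 4 + ((24 + f**2) - 2) = 4 + (22 + f**2) = 26 + f**2)
1/(V(-6) - 732) = 1/((26 + (-6)**2) - 732) = 1/((26 + 36) - 732) = 1/(62 - 732) = 1/(-670) = -1/670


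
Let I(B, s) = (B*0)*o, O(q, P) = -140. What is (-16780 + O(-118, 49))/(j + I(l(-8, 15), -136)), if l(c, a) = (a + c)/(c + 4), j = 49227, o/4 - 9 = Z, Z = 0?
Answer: -5640/16409 ≈ -0.34371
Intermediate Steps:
o = 36 (o = 36 + 4*0 = 36 + 0 = 36)
l(c, a) = (a + c)/(4 + c)
I(B, s) = 0 (I(B, s) = (B*0)*36 = 0*36 = 0)
(-16780 + O(-118, 49))/(j + I(l(-8, 15), -136)) = (-16780 - 140)/(49227 + 0) = -16920/49227 = -16920*1/49227 = -5640/16409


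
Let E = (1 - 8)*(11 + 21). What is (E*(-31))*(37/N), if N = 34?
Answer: 128464/17 ≈ 7556.7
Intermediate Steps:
E = -224 (E = -7*32 = -224)
(E*(-31))*(37/N) = (-224*(-31))*(37/34) = 6944*(37*(1/34)) = 6944*(37/34) = 128464/17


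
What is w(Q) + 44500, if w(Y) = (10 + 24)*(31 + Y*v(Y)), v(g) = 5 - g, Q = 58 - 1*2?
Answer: -51550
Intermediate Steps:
Q = 56 (Q = 58 - 2 = 56)
w(Y) = 1054 + 34*Y*(5 - Y) (w(Y) = (10 + 24)*(31 + Y*(5 - Y)) = 34*(31 + Y*(5 - Y)) = 1054 + 34*Y*(5 - Y))
w(Q) + 44500 = (1054 - 34*56*(-5 + 56)) + 44500 = (1054 - 34*56*51) + 44500 = (1054 - 97104) + 44500 = -96050 + 44500 = -51550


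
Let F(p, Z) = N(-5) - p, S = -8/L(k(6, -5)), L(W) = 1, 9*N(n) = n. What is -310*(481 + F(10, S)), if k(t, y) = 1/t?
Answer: -1312540/9 ≈ -1.4584e+5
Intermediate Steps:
N(n) = n/9
S = -8 (S = -8/1 = -8*1 = -8)
F(p, Z) = -5/9 - p (F(p, Z) = (1/9)*(-5) - p = -5/9 - p)
-310*(481 + F(10, S)) = -310*(481 + (-5/9 - 1*10)) = -310*(481 + (-5/9 - 10)) = -310*(481 - 95/9) = -310*4234/9 = -1312540/9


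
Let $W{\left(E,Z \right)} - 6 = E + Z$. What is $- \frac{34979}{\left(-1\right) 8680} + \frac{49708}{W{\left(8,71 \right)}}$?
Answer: $\frac{730149}{1240} \approx 588.83$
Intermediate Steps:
$W{\left(E,Z \right)} = 6 + E + Z$ ($W{\left(E,Z \right)} = 6 + \left(E + Z\right) = 6 + E + Z$)
$- \frac{34979}{\left(-1\right) 8680} + \frac{49708}{W{\left(8,71 \right)}} = - \frac{34979}{\left(-1\right) 8680} + \frac{49708}{6 + 8 + 71} = - \frac{34979}{-8680} + \frac{49708}{85} = \left(-34979\right) \left(- \frac{1}{8680}\right) + 49708 \cdot \frac{1}{85} = \frac{4997}{1240} + \frac{2924}{5} = \frac{730149}{1240}$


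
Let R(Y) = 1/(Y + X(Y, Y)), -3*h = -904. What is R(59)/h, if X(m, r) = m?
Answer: 3/106672 ≈ 2.8124e-5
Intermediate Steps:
h = 904/3 (h = -⅓*(-904) = 904/3 ≈ 301.33)
R(Y) = 1/(2*Y) (R(Y) = 1/(Y + Y) = 1/(2*Y))
R(59)/h = ((½)/59)/(904/3) = ((½)*(1/59))*(3/904) = (1/118)*(3/904) = 3/106672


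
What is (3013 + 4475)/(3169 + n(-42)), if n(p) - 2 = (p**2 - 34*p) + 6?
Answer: 2496/2123 ≈ 1.1757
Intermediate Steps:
n(p) = 8 + p**2 - 34*p (n(p) = 2 + ((p**2 - 34*p) + 6) = 2 + (6 + p**2 - 34*p) = 8 + p**2 - 34*p)
(3013 + 4475)/(3169 + n(-42)) = (3013 + 4475)/(3169 + (8 + (-42)**2 - 34*(-42))) = 7488/(3169 + (8 + 1764 + 1428)) = 7488/(3169 + 3200) = 7488/6369 = 7488*(1/6369) = 2496/2123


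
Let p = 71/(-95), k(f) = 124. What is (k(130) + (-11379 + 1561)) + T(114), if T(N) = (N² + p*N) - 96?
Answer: 15604/5 ≈ 3120.8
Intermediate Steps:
p = -71/95 (p = 71*(-1/95) = -71/95 ≈ -0.74737)
T(N) = -96 + N² - 71*N/95 (T(N) = (N² - 71*N/95) - 96 = -96 + N² - 71*N/95)
(k(130) + (-11379 + 1561)) + T(114) = (124 + (-11379 + 1561)) + (-96 + 114² - 71/95*114) = (124 - 9818) + (-96 + 12996 - 426/5) = -9694 + 64074/5 = 15604/5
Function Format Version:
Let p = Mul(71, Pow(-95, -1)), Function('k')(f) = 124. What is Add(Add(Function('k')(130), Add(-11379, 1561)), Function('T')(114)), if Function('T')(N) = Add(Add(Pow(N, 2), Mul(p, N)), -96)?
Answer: Rational(15604, 5) ≈ 3120.8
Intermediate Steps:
p = Rational(-71, 95) (p = Mul(71, Rational(-1, 95)) = Rational(-71, 95) ≈ -0.74737)
Function('T')(N) = Add(-96, Pow(N, 2), Mul(Rational(-71, 95), N)) (Function('T')(N) = Add(Add(Pow(N, 2), Mul(Rational(-71, 95), N)), -96) = Add(-96, Pow(N, 2), Mul(Rational(-71, 95), N)))
Add(Add(Function('k')(130), Add(-11379, 1561)), Function('T')(114)) = Add(Add(124, Add(-11379, 1561)), Add(-96, Pow(114, 2), Mul(Rational(-71, 95), 114))) = Add(Add(124, -9818), Add(-96, 12996, Rational(-426, 5))) = Add(-9694, Rational(64074, 5)) = Rational(15604, 5)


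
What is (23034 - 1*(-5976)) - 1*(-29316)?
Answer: 58326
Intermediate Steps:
(23034 - 1*(-5976)) - 1*(-29316) = (23034 + 5976) + 29316 = 29010 + 29316 = 58326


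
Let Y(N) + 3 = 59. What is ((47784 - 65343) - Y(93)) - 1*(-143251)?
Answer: 125636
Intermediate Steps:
Y(N) = 56 (Y(N) = -3 + 59 = 56)
((47784 - 65343) - Y(93)) - 1*(-143251) = ((47784 - 65343) - 1*56) - 1*(-143251) = (-17559 - 56) + 143251 = -17615 + 143251 = 125636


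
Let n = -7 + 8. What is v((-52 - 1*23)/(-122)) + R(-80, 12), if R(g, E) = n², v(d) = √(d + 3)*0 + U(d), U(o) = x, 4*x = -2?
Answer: ½ ≈ 0.50000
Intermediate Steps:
x = -½ (x = (¼)*(-2) = -½ ≈ -0.50000)
U(o) = -½
v(d) = -½ (v(d) = √(d + 3)*0 - ½ = √(3 + d)*0 - ½ = 0 - ½ = -½)
n = 1
R(g, E) = 1 (R(g, E) = 1² = 1)
v((-52 - 1*23)/(-122)) + R(-80, 12) = -½ + 1 = ½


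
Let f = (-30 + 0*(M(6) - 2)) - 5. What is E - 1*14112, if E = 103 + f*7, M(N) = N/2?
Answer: -14254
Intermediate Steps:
M(N) = N/2 (M(N) = N*(½) = N/2)
f = -35 (f = (-30 + 0*((½)*6 - 2)) - 5 = (-30 + 0*(3 - 2)) - 5 = (-30 + 0*1) - 5 = (-30 + 0) - 5 = -30 - 5 = -35)
E = -142 (E = 103 - 35*7 = 103 - 245 = -142)
E - 1*14112 = -142 - 1*14112 = -142 - 14112 = -14254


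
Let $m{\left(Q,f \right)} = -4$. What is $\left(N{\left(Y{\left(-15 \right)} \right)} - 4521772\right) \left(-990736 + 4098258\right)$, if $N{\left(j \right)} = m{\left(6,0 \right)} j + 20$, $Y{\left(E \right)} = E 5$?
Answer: $-14050511561944$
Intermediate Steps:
$Y{\left(E \right)} = 5 E$
$N{\left(j \right)} = 20 - 4 j$ ($N{\left(j \right)} = - 4 j + 20 = 20 - 4 j$)
$\left(N{\left(Y{\left(-15 \right)} \right)} - 4521772\right) \left(-990736 + 4098258\right) = \left(\left(20 - 4 \cdot 5 \left(-15\right)\right) - 4521772\right) \left(-990736 + 4098258\right) = \left(\left(20 - -300\right) - 4521772\right) 3107522 = \left(\left(20 + 300\right) - 4521772\right) 3107522 = \left(320 - 4521772\right) 3107522 = \left(-4521452\right) 3107522 = -14050511561944$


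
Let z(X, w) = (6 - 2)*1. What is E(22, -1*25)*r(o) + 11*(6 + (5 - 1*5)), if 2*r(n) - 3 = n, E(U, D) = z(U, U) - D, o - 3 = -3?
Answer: 219/2 ≈ 109.50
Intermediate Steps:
z(X, w) = 4 (z(X, w) = 4*1 = 4)
o = 0 (o = 3 - 3 = 0)
E(U, D) = 4 - D
r(n) = 3/2 + n/2
E(22, -1*25)*r(o) + 11*(6 + (5 - 1*5)) = (4 - (-1)*25)*(3/2 + (½)*0) + 11*(6 + (5 - 1*5)) = (4 - 1*(-25))*(3/2 + 0) + 11*(6 + (5 - 5)) = (4 + 25)*(3/2) + 11*(6 + 0) = 29*(3/2) + 11*6 = 87/2 + 66 = 219/2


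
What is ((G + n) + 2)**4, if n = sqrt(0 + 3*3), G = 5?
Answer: 10000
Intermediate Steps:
n = 3 (n = sqrt(0 + 9) = sqrt(9) = 3)
((G + n) + 2)**4 = ((5 + 3) + 2)**4 = (8 + 2)**4 = 10**4 = 10000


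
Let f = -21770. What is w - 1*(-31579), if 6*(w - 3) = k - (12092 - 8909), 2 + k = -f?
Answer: 69359/2 ≈ 34680.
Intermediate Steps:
k = 21768 (k = -2 - 1*(-21770) = -2 + 21770 = 21768)
w = 6201/2 (w = 3 + (21768 - (12092 - 8909))/6 = 3 + (21768 - 1*3183)/6 = 3 + (21768 - 3183)/6 = 3 + (1/6)*18585 = 3 + 6195/2 = 6201/2 ≈ 3100.5)
w - 1*(-31579) = 6201/2 - 1*(-31579) = 6201/2 + 31579 = 69359/2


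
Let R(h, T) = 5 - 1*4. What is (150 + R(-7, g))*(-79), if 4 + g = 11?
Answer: -11929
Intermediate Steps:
g = 7 (g = -4 + 11 = 7)
R(h, T) = 1 (R(h, T) = 5 - 4 = 1)
(150 + R(-7, g))*(-79) = (150 + 1)*(-79) = 151*(-79) = -11929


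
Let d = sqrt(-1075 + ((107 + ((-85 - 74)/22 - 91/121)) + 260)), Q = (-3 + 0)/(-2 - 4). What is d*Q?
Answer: I*sqrt(346534)/44 ≈ 13.379*I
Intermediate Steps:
Q = 1/2 (Q = -3/(-6) = -3*(-1/6) = 1/2 ≈ 0.50000)
d = I*sqrt(346534)/22 (d = sqrt(-1075 + ((107 + (-159*1/22 - 91*1/121)) + 260)) = sqrt(-1075 + ((107 + (-159/22 - 91/121)) + 260)) = sqrt(-1075 + ((107 - 1931/242) + 260)) = sqrt(-1075 + (23963/242 + 260)) = sqrt(-1075 + 86883/242) = sqrt(-173267/242) = I*sqrt(346534)/22 ≈ 26.758*I)
d*Q = (I*sqrt(346534)/22)*(1/2) = I*sqrt(346534)/44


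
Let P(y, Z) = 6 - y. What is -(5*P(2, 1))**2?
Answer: -400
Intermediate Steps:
-(5*P(2, 1))**2 = -(5*(6 - 1*2))**2 = -(5*(6 - 2))**2 = -(5*4)**2 = -1*20**2 = -1*400 = -400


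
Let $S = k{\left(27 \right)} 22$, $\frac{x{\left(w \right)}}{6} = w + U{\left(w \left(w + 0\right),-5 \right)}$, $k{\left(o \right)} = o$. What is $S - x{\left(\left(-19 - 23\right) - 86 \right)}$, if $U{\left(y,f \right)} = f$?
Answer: $1392$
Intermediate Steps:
$x{\left(w \right)} = -30 + 6 w$ ($x{\left(w \right)} = 6 \left(w - 5\right) = 6 \left(-5 + w\right) = -30 + 6 w$)
$S = 594$ ($S = 27 \cdot 22 = 594$)
$S - x{\left(\left(-19 - 23\right) - 86 \right)} = 594 - \left(-30 + 6 \left(\left(-19 - 23\right) - 86\right)\right) = 594 - \left(-30 + 6 \left(-42 - 86\right)\right) = 594 - \left(-30 + 6 \left(-128\right)\right) = 594 - \left(-30 - 768\right) = 594 - -798 = 594 + 798 = 1392$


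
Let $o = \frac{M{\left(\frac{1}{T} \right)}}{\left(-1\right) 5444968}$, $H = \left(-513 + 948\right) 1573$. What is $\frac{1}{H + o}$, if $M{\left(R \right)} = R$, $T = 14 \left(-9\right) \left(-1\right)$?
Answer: $\frac{686065968}{469444068933839} \approx 1.4614 \cdot 10^{-6}$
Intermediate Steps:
$T = 126$ ($T = \left(-126\right) \left(-1\right) = 126$)
$H = 684255$ ($H = 435 \cdot 1573 = 684255$)
$o = - \frac{1}{686065968}$ ($o = \frac{1}{126 \left(\left(-1\right) 5444968\right)} = \frac{1}{126 \left(-5444968\right)} = \frac{1}{126} \left(- \frac{1}{5444968}\right) = - \frac{1}{686065968} \approx -1.4576 \cdot 10^{-9}$)
$\frac{1}{H + o} = \frac{1}{684255 - \frac{1}{686065968}} = \frac{1}{\frac{469444068933839}{686065968}} = \frac{686065968}{469444068933839}$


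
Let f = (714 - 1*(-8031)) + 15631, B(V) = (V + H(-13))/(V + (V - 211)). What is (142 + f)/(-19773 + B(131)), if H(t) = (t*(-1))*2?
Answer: -625209/504133 ≈ -1.2402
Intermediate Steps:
H(t) = -2*t (H(t) = -t*2 = -2*t)
B(V) = (26 + V)/(-211 + 2*V) (B(V) = (V - 2*(-13))/(V + (V - 211)) = (V + 26)/(V + (-211 + V)) = (26 + V)/(-211 + 2*V))
f = 24376 (f = (714 + 8031) + 15631 = 8745 + 15631 = 24376)
(142 + f)/(-19773 + B(131)) = (142 + 24376)/(-19773 + (26 + 131)/(-211 + 2*131)) = 24518/(-19773 + 157/(-211 + 262)) = 24518/(-19773 + 157/51) = 24518/(-1008266/51) = 24518*(-51/1008266) = -625209/504133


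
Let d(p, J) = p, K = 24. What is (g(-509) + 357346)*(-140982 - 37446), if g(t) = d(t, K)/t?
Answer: -63760710516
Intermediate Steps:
g(t) = 1 (g(t) = t/t = 1)
(g(-509) + 357346)*(-140982 - 37446) = (1 + 357346)*(-140982 - 37446) = 357347*(-178428) = -63760710516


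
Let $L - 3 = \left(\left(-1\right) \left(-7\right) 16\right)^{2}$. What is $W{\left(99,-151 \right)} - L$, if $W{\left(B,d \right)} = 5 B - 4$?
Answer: $-12056$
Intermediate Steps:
$W{\left(B,d \right)} = -4 + 5 B$
$L = 12547$ ($L = 3 + \left(\left(-1\right) \left(-7\right) 16\right)^{2} = 3 + \left(7 \cdot 16\right)^{2} = 3 + 112^{2} = 3 + 12544 = 12547$)
$W{\left(99,-151 \right)} - L = \left(-4 + 5 \cdot 99\right) - 12547 = \left(-4 + 495\right) - 12547 = 491 - 12547 = -12056$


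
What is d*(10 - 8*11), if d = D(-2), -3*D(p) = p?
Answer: -52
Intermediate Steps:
D(p) = -p/3
d = ⅔ (d = -⅓*(-2) = ⅔ ≈ 0.66667)
d*(10 - 8*11) = 2*(10 - 8*11)/3 = 2*(10 - 88)/3 = (⅔)*(-78) = -52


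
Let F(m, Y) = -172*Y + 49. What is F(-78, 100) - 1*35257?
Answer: -52408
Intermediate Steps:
F(m, Y) = 49 - 172*Y
F(-78, 100) - 1*35257 = (49 - 172*100) - 1*35257 = (49 - 17200) - 35257 = -17151 - 35257 = -52408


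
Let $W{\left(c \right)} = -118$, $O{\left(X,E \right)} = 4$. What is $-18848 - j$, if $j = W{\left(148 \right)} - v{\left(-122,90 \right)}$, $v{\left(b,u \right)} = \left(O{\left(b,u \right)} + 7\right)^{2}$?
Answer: $-18609$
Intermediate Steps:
$v{\left(b,u \right)} = 121$ ($v{\left(b,u \right)} = \left(4 + 7\right)^{2} = 11^{2} = 121$)
$j = -239$ ($j = -118 - 121 = -239$)
$-18848 - j = -18848 - -239 = -18848 + 239 = -18609$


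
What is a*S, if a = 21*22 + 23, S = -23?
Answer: -11155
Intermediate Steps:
a = 485 (a = 462 + 23 = 485)
a*S = 485*(-23) = -11155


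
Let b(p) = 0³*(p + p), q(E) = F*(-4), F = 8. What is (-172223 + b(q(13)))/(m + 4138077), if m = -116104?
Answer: -172223/4021973 ≈ -0.042821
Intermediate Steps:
q(E) = -32 (q(E) = 8*(-4) = -32)
b(p) = 0 (b(p) = 0*(2*p) = 0)
(-172223 + b(q(13)))/(m + 4138077) = (-172223 + 0)/(-116104 + 4138077) = -172223/4021973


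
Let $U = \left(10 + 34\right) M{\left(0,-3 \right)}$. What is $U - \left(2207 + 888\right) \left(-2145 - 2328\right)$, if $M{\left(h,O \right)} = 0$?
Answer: $13843935$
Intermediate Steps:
$U = 0$ ($U = \left(10 + 34\right) 0 = 44 \cdot 0 = 0$)
$U - \left(2207 + 888\right) \left(-2145 - 2328\right) = 0 - \left(2207 + 888\right) \left(-2145 - 2328\right) = 0 - 3095 \left(-4473\right) = 0 - -13843935 = 0 + 13843935 = 13843935$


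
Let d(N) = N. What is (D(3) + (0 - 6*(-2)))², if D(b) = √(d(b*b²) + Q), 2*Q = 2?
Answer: 172 + 48*√7 ≈ 299.00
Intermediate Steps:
Q = 1 (Q = (½)*2 = 1)
D(b) = √(1 + b³) (D(b) = √(b*b² + 1) = √(b³ + 1) = √(1 + b³))
(D(3) + (0 - 6*(-2)))² = (√(1 + 3³) + (0 - 6*(-2)))² = (√(1 + 27) + (0 + 12))² = (√28 + 12)² = (2*√7 + 12)² = (12 + 2*√7)²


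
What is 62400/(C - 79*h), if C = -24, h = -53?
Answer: 62400/4163 ≈ 14.989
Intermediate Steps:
62400/(C - 79*h) = 62400/(-24 - 79*(-53)) = 62400/(-24 + 4187) = 62400/4163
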